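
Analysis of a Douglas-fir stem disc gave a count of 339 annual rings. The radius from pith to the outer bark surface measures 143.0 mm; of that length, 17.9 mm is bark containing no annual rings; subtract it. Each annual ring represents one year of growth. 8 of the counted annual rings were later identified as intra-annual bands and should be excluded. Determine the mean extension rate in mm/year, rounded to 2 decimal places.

True annual ring count = 339 − 8 = 331.
The growth record spans 143.0 − 17.9 = 125.1 mm.
125.1 mm over 331 years gives 125.1 / 331 ≈ 0.38 mm/year.

0.38 mm/year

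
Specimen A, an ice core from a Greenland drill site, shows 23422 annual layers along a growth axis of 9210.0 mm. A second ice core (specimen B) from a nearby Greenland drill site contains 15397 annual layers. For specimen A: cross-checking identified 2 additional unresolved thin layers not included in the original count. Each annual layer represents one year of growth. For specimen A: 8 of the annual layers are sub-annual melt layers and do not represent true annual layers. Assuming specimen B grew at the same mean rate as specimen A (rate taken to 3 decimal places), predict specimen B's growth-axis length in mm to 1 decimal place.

6051.0 mm

Specimen A: after corrections the count is 23422 − 8 + 2 = 23416 annual layers.
A: Extension rate ≈ 9210.0 / 23416 = 0.393 mm/yr.
B's length ≈ 0.393 × 15397 = 6051.0 mm.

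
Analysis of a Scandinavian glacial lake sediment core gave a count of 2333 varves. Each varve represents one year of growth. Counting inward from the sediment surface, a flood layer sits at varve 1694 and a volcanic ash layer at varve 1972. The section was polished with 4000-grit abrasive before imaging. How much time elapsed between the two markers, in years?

278 years

The two markers are separated by 1972 − 1694 = 278 varves.
At one varve per year, 278 years elapsed between them.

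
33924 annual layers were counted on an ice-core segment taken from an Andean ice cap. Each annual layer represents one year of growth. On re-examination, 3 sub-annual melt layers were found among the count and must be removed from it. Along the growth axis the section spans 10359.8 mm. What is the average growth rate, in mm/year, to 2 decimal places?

0.31 mm/year

True annual layer count = 33924 − 3 = 33921.
10359.8 mm over 33921 years gives 10359.8 / 33921 ≈ 0.31 mm/year.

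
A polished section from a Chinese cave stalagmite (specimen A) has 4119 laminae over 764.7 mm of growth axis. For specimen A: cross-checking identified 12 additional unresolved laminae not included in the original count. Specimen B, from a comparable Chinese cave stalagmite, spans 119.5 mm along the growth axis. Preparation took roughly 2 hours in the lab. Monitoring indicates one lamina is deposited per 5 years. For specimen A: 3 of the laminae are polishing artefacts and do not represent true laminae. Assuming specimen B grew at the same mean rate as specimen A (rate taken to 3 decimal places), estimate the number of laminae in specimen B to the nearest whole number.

Specimen A: adjusted count: 4119 − 3 + 12 = 4128 laminae.
Specimen A: at 5 years per lamina, 4128 × 5 = 20640 years.
A: Mean rate = 764.7 mm / 20640 years ≈ 0.037 mm per year.
B spans 119.5 / 0.037 = 3229.73 years; at 5 years per lamina that is 3229.73 / 5 ≈ 646 laminae.

646 laminae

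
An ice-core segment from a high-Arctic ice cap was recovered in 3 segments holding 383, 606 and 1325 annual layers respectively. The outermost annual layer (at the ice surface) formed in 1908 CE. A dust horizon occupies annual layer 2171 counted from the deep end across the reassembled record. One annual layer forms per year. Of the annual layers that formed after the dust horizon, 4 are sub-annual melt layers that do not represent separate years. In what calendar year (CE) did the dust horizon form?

1769 CE

Total annual layers = 383 + 606 + 1325 = 2314.
The dust horizon sits at annual layer 2171 from the deep end, so 2314 − 2171 = 143 annual layers formed after it.
143 − 4 false = 139 true annual layers after the dust horizon.
1908 − 139 = 1769 CE.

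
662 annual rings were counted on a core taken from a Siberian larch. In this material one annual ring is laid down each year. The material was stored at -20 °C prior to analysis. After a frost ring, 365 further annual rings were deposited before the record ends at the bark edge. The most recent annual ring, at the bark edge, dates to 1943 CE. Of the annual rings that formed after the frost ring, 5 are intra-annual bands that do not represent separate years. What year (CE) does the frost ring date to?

365 annual rings formed after the frost ring.
Removing the 5 false annual rings leaves 365 − 5 = 360 true annual rings beyond the frost ring.
1943 − 360 = 1583 CE.

1583 CE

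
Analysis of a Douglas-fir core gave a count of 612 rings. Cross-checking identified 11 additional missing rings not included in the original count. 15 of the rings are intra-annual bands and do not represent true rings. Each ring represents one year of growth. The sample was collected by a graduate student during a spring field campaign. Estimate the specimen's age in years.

After corrections the count is 612 − 15 + 11 = 608 rings.
One ring per year makes the duration 608 years.

608 years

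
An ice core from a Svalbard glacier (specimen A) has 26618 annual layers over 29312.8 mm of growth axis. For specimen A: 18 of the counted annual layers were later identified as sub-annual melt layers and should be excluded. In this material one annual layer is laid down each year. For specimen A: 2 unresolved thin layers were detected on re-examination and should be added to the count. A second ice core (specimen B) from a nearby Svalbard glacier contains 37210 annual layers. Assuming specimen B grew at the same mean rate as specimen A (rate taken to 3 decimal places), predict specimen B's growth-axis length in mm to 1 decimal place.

Specimen A: adjusted count: 26618 − 18 + 2 = 26602 annual layers.
A: Extension rate ≈ 29312.8 / 26602 = 1.102 mm/year.
Length of B = 1.102 × 37210 = 41005.4 mm.

41005.4 mm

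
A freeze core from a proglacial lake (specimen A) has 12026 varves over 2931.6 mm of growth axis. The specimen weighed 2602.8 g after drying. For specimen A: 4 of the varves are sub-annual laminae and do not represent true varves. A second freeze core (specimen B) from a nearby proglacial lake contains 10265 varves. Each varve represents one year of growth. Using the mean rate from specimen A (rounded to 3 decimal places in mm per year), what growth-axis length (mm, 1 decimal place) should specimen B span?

Specimen A: adjusted count: 12026 − 4 = 12022 varves.
A: Mean rate = 2931.6 mm / 12022 years ≈ 0.244 mm per year.
Length of B = 0.244 × 10265 = 2504.7 mm.

2504.7 mm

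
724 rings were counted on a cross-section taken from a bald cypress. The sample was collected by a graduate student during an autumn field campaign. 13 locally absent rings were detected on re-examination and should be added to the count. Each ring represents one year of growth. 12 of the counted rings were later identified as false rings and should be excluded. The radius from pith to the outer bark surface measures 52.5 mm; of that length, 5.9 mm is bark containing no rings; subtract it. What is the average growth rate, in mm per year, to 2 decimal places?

0.06 mm per year

True ring count = 724 − 12 + 13 = 725.
The growth record spans 52.5 − 5.9 = 46.6 mm.
Extension rate ≈ 46.6 / 725 = 0.06 mm per year.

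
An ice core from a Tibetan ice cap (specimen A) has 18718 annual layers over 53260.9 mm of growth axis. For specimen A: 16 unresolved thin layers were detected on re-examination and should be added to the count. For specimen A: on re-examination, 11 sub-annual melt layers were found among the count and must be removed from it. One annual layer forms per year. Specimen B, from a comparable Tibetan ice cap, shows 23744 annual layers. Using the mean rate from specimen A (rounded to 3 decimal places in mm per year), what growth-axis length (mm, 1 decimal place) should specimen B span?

67551.7 mm

Specimen A: adjusted count: 18718 − 11 + 16 = 18723 annual layers.
A: Extension rate ≈ 53260.9 / 18723 = 2.845 mm/yr.
B's length ≈ 2.845 × 23744 = 67551.7 mm.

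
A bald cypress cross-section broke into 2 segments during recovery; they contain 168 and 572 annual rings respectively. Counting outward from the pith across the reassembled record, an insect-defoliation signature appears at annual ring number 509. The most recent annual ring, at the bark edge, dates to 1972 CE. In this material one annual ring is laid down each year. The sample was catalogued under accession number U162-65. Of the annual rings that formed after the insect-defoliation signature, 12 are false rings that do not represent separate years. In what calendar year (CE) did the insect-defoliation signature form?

1753 CE

Total annual rings = 168 + 572 = 740.
The insect-defoliation signature sits at annual ring 509 from the pith, so 740 − 509 = 231 annual rings formed after it.
231 − 12 false = 219 true annual rings after the insect-defoliation signature.
The annual ring at the bark edge is 1972 CE, so the insect-defoliation signature dates to 1972 − 219 = 1753 CE.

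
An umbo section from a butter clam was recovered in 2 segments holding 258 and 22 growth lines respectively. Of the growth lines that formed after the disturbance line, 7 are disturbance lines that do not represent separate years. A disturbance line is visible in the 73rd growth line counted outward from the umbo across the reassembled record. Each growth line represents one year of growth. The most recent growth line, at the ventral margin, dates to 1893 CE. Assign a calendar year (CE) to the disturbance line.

1693 CE

Total growth lines = 258 + 22 = 280.
The disturbance line sits at growth line 73 from the umbo, so 280 − 73 = 207 growth lines formed after it.
Removing the 7 false growth lines leaves 207 − 7 = 200 true growth lines beyond the disturbance line.
1893 − 200 = 1693 CE.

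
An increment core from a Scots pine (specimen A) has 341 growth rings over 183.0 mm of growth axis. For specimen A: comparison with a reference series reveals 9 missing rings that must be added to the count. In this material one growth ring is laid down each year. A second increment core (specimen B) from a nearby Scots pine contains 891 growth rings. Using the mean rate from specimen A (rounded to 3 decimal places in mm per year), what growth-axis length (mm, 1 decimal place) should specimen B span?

466.0 mm

Specimen A: after corrections the count is 341 + 9 = 350 growth rings.
A: 183.0 mm over 350 years gives 183.0 / 350 ≈ 0.523 mm/yr.
Length of B = 0.523 × 891 = 466.0 mm.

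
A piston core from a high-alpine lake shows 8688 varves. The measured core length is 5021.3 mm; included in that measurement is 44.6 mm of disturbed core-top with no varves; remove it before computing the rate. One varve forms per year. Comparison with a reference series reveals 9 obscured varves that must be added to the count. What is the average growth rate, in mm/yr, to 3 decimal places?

True varve count = 8688 + 9 = 8697.
The growth record spans 5021.3 − 44.6 = 4976.7 mm.
Mean rate = 4976.7 mm / 8697 years ≈ 0.572 mm/yr.

0.572 mm/yr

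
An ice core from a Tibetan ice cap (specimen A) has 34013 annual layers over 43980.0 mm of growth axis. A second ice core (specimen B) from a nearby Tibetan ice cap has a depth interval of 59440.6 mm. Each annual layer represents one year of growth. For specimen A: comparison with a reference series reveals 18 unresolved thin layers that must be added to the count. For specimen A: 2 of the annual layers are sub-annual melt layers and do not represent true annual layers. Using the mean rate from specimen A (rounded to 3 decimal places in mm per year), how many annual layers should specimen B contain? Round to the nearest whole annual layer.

46007 annual layers

Specimen A: true annual layer count = 34013 − 2 + 18 = 34029.
A: Extension rate ≈ 43980.0 / 34029 = 1.292 mm/year.
B spans 59440.6 / 1.292 = 46006.66 years ≈ 46007 annual layers.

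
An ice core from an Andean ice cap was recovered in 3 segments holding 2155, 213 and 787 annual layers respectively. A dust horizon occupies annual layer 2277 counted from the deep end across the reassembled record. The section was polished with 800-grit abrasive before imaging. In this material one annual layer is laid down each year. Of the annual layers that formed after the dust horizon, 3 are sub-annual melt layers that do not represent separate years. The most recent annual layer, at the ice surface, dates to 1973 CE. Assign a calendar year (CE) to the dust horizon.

1098 CE

Total annual layers = 2155 + 213 + 787 = 3155.
Between annual layer 2277 and the ice surface there are 3155 − 2277 = 878 annual layers.
878 − 3 false = 875 true annual layers after the dust horizon.
Counting back 875 years from 1973 CE places the dust horizon in 1973 − 875 = 1098 CE.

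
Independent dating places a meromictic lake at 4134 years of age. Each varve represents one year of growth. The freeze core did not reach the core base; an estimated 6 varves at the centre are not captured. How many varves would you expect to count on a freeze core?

4128 varves

Expected varves over 4134 years: 4134.
Subtracting the 6 varves not captured gives 4134 − 6 = 4128 varves in the record.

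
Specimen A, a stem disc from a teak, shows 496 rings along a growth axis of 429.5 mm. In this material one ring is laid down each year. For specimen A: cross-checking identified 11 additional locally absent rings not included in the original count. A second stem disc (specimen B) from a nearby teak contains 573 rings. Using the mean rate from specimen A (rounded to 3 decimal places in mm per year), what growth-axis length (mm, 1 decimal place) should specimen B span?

Specimen A: after corrections the count is 496 + 11 = 507 rings.
A: 429.5 mm over 507 years gives 429.5 / 507 ≈ 0.847 mm per year.
B's length ≈ 0.847 × 573 = 485.3 mm.

485.3 mm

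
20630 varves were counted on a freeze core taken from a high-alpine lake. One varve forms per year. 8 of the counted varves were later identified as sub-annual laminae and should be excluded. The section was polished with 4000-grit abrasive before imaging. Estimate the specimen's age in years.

20622 years

After corrections the count is 20630 − 8 = 20622 varves.
One varve per year makes the duration 20622 years.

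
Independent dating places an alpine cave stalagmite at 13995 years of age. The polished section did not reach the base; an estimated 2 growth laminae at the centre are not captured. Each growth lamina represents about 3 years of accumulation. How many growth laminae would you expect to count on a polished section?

One growth lamina every 3 years means 13995 / 3 = 4665 growth laminae.
Less the 2 uncaptured growth laminae: 4665 − 2 = 4663.

4663 growth laminae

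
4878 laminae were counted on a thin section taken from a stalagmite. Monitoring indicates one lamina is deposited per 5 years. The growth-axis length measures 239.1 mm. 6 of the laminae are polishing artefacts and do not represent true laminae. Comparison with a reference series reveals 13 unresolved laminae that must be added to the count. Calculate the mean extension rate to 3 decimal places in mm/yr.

0.010 mm/yr

Correcting the raw count gives 4878 − 6 + 13 = 4885 true laminae.
4885 laminae at 5 years each span 4885 × 5 = 24425 years.
Mean rate = 239.1 mm / 24425 years ≈ 0.010 mm/yr.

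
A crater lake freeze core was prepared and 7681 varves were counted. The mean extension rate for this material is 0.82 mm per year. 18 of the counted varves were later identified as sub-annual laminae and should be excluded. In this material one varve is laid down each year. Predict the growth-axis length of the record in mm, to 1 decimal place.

Adjusted count: 7681 − 18 = 7663 varves.
Length ≈ 0.82 × 7663 = 6283.7 mm.

6283.7 mm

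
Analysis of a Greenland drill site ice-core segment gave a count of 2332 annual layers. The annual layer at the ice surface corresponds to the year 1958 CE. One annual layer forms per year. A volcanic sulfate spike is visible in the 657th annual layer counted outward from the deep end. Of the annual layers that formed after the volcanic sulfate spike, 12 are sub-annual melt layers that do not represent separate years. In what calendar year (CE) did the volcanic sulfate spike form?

Between annual layer 657 and the ice surface there are 2332 − 657 = 1675 annual layers.
Removing the 12 false annual layers leaves 1675 − 12 = 1663 true annual layers beyond the volcanic sulfate spike.
1958 − 1663 = 295 CE.

295 CE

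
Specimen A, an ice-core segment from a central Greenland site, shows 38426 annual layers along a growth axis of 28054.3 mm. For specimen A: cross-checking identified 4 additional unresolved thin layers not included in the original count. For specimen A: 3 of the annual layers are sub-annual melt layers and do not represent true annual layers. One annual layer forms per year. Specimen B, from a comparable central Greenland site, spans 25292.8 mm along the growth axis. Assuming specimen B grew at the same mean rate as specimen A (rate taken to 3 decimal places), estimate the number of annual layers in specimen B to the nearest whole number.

Specimen A: after corrections the count is 38426 − 3 + 4 = 38427 annual layers.
A: Extension rate ≈ 28054.3 / 38427 = 0.730 mm/year.
B spans 25292.8 / 0.730 = 34647.67 years ≈ 34648 annual layers.

34648 annual layers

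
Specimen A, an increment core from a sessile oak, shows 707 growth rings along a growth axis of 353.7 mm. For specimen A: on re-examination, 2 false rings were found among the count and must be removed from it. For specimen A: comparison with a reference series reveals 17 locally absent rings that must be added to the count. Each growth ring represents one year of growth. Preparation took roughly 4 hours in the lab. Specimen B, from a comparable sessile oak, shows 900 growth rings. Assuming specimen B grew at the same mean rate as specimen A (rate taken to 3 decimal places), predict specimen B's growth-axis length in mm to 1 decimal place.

Specimen A: correcting the raw count gives 707 − 2 + 17 = 722 true growth rings.
A: Mean rate = 353.7 mm / 722 years ≈ 0.490 mm/year.
For B, 0.490 mm/year × 900 years = 441.0 mm.

441.0 mm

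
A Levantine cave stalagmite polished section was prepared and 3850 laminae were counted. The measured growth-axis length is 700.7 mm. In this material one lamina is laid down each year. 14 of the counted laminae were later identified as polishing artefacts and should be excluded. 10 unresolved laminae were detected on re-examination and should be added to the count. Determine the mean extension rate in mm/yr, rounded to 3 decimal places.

0.182 mm/yr

After corrections the count is 3850 − 14 + 10 = 3846 laminae.
Extension rate ≈ 700.7 / 3846 = 0.182 mm/yr.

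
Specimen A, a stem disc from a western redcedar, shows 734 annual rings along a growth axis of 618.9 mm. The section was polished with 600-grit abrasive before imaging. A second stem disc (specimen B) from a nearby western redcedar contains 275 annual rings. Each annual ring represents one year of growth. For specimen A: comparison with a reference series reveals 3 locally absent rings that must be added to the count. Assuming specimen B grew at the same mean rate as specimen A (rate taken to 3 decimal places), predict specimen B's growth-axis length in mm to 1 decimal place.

Specimen A: after corrections the count is 734 + 3 = 737 annual rings.
A: Mean rate = 618.9 mm / 737 years ≈ 0.840 mm/yr.
For B, 0.840 mm/year × 275 years = 231.0 mm.

231.0 mm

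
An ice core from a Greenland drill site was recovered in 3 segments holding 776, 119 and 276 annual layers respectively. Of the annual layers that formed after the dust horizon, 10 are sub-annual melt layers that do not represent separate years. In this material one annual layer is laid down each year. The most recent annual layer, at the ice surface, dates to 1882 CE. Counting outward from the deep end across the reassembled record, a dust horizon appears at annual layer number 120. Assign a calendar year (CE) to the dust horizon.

Total annual layers = 776 + 119 + 276 = 1171.
The dust horizon sits at annual layer 120 from the deep end, so 1171 − 120 = 1051 annual layers formed after it.
Excluding 10 false annual layers: 1051 − 10 = 1041.
Counting back 1041 years from 1882 CE places the dust horizon in 1882 − 1041 = 841 CE.

841 CE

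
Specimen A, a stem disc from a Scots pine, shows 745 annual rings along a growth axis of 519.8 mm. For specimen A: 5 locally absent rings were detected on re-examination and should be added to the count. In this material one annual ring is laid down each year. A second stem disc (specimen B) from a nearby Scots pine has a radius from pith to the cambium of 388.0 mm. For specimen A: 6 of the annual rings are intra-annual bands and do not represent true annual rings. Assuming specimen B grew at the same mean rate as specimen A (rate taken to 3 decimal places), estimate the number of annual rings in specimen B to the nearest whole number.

555 annual rings

Specimen A: after corrections the count is 745 − 6 + 5 = 744 annual rings.
A: Extension rate ≈ 519.8 / 744 = 0.699 mm/yr.
B spans 388.0 / 0.699 = 555.08 years ≈ 555 annual rings.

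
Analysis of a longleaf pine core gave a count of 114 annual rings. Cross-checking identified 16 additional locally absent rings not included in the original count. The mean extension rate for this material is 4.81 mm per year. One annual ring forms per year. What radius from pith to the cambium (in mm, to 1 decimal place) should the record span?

625.3 mm

Correcting the raw count gives 114 + 16 = 130 true annual rings.
Predicted length = 4.81 mm/year × 130 years = 625.3 mm.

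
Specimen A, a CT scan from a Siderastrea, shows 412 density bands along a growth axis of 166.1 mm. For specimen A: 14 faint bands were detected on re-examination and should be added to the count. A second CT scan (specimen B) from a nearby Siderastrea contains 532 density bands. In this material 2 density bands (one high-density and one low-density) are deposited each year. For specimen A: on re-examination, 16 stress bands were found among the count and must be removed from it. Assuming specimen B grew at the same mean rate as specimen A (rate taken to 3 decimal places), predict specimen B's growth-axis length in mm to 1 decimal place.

215.5 mm

Specimen A: correcting the raw count gives 412 − 16 + 14 = 410 true density bands.
Specimen A: with 2 density bands per year, 410 / 2 = 205 years.
A: Extension rate ≈ 166.1 / 205 = 0.810 mm per year.
Specimen B: 532 density bands at 2 per year is 532 / 2 = 266 years. For B, 0.810 mm/year × 266 years = 215.5 mm.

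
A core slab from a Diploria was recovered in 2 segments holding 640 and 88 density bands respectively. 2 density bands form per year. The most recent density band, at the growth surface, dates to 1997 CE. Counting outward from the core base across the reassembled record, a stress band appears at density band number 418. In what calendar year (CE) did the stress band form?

Total density bands = 640 + 88 = 728.
The stress band sits at density band 418 from the core base, so 728 − 418 = 310 density bands formed after it.
310 density bands at 2 per year is 310 / 2 = 155 years.
1997 − 155 = 1842 CE.

1842 CE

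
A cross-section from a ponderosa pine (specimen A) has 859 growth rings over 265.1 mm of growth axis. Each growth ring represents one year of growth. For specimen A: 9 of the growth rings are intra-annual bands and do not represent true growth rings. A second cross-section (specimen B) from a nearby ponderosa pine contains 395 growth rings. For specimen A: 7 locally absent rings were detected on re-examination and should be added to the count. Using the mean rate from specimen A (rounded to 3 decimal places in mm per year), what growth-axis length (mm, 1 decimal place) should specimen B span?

Specimen A: true growth ring count = 859 − 9 + 7 = 857.
A: Extension rate ≈ 265.1 / 857 = 0.309 mm per year.
For B, 0.309 mm/year × 395 years = 122.1 mm.

122.1 mm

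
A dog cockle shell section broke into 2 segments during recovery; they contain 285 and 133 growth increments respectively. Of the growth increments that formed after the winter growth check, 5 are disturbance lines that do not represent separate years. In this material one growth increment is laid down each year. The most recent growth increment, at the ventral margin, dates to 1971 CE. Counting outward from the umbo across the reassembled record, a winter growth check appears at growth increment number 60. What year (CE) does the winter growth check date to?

Total growth increments = 285 + 133 = 418.
418 − 60 = 358 growth increments lie beyond the winter growth check toward the ventral margin.
Excluding 5 false growth increments: 358 − 5 = 353.
1971 − 353 = 1618 CE.

1618 CE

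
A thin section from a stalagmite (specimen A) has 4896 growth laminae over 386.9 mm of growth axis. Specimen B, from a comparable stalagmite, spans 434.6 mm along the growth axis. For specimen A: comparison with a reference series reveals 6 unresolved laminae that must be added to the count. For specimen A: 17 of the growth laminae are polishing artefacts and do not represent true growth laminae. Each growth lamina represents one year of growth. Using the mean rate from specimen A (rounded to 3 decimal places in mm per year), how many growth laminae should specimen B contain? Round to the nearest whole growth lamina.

5501 growth laminae

Specimen A: true growth lamina count = 4896 − 17 + 6 = 4885.
A: 386.9 mm over 4885 years gives 386.9 / 4885 ≈ 0.079 mm/year.
B spans 434.6 / 0.079 = 5501.27 years ≈ 5501 growth laminae.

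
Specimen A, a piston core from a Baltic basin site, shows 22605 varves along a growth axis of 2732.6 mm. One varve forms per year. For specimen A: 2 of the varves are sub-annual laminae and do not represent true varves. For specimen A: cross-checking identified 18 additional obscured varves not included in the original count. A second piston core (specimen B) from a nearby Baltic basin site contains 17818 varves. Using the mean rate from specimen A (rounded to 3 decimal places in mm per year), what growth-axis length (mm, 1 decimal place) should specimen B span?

Specimen A: after corrections the count is 22605 − 2 + 18 = 22621 varves.
A: Mean rate = 2732.6 mm / 22621 years ≈ 0.121 mm/year.
B's length ≈ 0.121 × 17818 = 2156.0 mm.

2156.0 mm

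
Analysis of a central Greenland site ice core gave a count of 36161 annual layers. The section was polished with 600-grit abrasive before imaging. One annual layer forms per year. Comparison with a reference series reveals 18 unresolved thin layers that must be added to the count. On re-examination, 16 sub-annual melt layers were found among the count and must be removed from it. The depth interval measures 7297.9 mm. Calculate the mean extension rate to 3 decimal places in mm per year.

0.202 mm per year

True annual layer count = 36161 − 16 + 18 = 36163.
Mean rate = 7297.9 mm / 36163 years ≈ 0.202 mm per year.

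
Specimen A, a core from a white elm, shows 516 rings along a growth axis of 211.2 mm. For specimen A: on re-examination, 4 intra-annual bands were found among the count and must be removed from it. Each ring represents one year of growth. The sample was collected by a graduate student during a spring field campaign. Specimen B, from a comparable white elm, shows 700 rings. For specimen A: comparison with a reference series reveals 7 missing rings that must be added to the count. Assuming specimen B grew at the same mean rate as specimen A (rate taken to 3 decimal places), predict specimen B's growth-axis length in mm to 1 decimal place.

Specimen A: correcting the raw count gives 516 − 4 + 7 = 519 true rings.
A: 211.2 mm over 519 years gives 211.2 / 519 ≈ 0.407 mm/yr.
Length of B = 0.407 × 700 = 284.9 mm.

284.9 mm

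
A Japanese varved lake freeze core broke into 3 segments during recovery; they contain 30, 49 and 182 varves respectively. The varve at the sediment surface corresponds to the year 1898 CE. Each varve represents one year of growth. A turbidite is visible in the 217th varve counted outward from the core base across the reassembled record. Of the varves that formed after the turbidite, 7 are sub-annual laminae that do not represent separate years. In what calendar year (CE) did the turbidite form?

Total varves = 30 + 49 + 182 = 261.
The turbidite sits at varve 217 from the core base, so 261 − 217 = 44 varves formed after it.
44 − 7 false = 37 true varves after the turbidite.
Counting back 37 years from 1898 CE places the turbidite in 1898 − 37 = 1861 CE.

1861 CE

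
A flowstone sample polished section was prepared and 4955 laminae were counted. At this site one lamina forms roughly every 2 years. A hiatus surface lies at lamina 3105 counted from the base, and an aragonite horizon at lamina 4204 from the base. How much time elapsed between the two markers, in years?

2198 yr

Separation: 4204 − 3105 = 1099 laminae.
Multiplying by 2 years per lamina: 1099 × 2 = 2198 years.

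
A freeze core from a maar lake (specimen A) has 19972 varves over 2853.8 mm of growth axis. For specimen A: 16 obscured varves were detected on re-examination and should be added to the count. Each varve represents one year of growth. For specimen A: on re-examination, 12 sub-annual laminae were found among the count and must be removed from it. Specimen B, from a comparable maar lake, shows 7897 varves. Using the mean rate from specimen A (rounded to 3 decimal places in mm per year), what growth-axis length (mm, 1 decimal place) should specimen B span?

1129.3 mm

Specimen A: true varve count = 19972 − 12 + 16 = 19976.
A: Extension rate ≈ 2853.8 / 19976 = 0.143 mm per year.
Length of B = 0.143 × 7897 = 1129.3 mm.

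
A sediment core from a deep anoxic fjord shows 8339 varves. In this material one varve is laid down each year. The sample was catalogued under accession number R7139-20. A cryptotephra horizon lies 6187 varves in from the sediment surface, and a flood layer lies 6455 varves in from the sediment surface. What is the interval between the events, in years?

Separation: 6455 − 6187 = 268 varves.
One varve per year makes the interval 268 years.

268 years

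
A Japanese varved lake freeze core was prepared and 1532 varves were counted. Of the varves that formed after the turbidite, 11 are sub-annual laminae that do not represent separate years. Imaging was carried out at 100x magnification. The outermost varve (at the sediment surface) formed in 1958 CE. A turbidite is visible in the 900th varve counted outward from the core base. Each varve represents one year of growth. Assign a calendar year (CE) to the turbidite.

1532 − 900 = 632 varves lie beyond the turbidite toward the sediment surface.
632 − 11 false = 621 true varves after the turbidite.
1958 − 621 = 1337 CE.

1337 CE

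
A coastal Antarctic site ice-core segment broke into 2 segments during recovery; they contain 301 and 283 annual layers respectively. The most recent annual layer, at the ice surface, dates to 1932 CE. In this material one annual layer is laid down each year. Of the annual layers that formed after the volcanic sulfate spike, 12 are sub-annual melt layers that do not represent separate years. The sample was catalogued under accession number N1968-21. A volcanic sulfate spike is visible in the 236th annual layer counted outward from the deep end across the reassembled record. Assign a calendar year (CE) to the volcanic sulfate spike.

1596 CE

Total annual layers = 301 + 283 = 584.
584 − 236 = 348 annual layers lie beyond the volcanic sulfate spike toward the ice surface.
Removing the 12 false annual layers leaves 348 − 12 = 336 true annual layers beyond the volcanic sulfate spike.
Counting back 336 years from 1932 CE places the volcanic sulfate spike in 1932 − 336 = 1596 CE.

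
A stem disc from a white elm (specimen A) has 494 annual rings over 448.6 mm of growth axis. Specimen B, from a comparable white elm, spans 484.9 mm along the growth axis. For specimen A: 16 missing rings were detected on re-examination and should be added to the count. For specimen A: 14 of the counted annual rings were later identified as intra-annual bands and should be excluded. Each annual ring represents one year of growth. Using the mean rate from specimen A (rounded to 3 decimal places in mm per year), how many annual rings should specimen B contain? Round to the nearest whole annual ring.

Specimen A: adjusted count: 494 − 14 + 16 = 496 annual rings.
A: 448.6 mm over 496 years gives 448.6 / 496 ≈ 0.904 mm per year.
B spans 484.9 / 0.904 = 536.39 years ≈ 536 annual rings.

536 annual rings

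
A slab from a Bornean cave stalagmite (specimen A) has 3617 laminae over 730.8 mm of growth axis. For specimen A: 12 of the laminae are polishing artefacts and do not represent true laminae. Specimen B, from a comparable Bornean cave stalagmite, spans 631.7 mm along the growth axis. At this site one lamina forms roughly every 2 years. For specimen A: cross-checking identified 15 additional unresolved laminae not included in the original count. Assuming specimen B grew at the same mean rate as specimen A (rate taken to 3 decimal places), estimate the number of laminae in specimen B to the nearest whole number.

3127 laminae

Specimen A: correcting the raw count gives 3617 − 12 + 15 = 3620 true laminae.
Specimen A: multiplying by 2 years per lamina: 3620 × 2 = 7240 years.
A: Extension rate ≈ 730.8 / 7240 = 0.101 mm/yr.
For B, 631.7 / 0.101 = 6254.46 years; at 2 years per lamina that is 6254.46 / 2 ≈ 3127 laminae.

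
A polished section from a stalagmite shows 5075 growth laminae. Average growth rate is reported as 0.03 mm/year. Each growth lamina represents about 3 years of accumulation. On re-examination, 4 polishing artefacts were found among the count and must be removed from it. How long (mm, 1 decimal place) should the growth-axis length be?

After corrections the count is 5075 − 4 = 5071 growth laminae.
At 3 years per growth lamina, 5071 × 3 = 15213 years.
Length ≈ 0.03 × 15213 = 456.4 mm.

456.4 mm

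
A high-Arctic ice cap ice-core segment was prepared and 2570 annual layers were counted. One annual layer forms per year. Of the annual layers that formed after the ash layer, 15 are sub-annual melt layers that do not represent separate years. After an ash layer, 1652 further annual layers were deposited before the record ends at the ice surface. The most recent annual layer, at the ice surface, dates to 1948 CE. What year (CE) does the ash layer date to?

311 CE

1652 annual layers formed after the ash layer.
Removing the 15 false annual layers leaves 1652 − 15 = 1637 true annual layers beyond the ash layer.
The annual layer at the ice surface is 1948 CE, so the ash layer dates to 1948 − 1637 = 311 CE.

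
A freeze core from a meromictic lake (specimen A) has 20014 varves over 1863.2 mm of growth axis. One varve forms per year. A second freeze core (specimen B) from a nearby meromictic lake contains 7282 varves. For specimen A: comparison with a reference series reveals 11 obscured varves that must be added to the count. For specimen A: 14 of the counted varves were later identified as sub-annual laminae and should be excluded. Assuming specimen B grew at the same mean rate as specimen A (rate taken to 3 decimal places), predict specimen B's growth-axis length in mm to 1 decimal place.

677.2 mm

Specimen A: correcting the raw count gives 20014 − 14 + 11 = 20011 true varves.
A: Mean rate = 1863.2 mm / 20011 years ≈ 0.093 mm per year.
For B, 0.093 mm/year × 7282 years = 677.2 mm.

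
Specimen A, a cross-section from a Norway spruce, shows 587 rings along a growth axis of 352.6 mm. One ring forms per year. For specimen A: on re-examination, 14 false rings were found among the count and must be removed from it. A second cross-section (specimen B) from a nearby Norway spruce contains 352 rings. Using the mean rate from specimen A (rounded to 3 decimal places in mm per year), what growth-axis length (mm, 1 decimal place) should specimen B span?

216.5 mm

Specimen A: adjusted count: 587 − 14 = 573 rings.
A: 352.6 mm over 573 years gives 352.6 / 573 ≈ 0.615 mm/yr.
B's length ≈ 0.615 × 352 = 216.5 mm.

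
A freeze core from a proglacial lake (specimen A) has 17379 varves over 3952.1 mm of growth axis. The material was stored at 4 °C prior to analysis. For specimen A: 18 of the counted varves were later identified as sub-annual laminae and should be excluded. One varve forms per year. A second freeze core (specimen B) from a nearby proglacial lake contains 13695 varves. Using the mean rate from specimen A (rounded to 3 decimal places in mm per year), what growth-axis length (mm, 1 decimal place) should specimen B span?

Specimen A: true varve count = 17379 − 18 = 17361.
A: Mean rate = 3952.1 mm / 17361 years ≈ 0.228 mm/yr.
B's length ≈ 0.228 × 13695 = 3122.5 mm.

3122.5 mm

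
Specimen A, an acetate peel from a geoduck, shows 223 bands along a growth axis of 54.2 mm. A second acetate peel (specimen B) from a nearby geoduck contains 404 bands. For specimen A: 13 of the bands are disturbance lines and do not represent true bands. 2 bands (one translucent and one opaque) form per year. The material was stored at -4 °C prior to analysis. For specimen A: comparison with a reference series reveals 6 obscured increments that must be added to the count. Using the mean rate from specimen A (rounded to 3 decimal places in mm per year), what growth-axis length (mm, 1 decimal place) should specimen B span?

101.4 mm

Specimen A: true band count = 223 − 13 + 6 = 216.
Specimen A: 216 bands at 2 per year is 216 / 2 = 108 years.
A: 54.2 mm over 108 years gives 54.2 / 108 ≈ 0.502 mm/year.
Specimen B: with 2 bands per year, 404 / 2 = 202 years. For B, 0.502 mm/year × 202 years = 101.4 mm.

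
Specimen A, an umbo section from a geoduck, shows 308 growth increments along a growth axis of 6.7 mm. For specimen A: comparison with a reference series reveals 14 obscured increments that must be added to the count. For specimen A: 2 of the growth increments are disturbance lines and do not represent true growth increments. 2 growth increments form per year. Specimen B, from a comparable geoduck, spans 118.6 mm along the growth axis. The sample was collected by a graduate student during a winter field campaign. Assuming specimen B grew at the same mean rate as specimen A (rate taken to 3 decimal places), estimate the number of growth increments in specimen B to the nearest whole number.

5648 growth increments

Specimen A: after corrections the count is 308 − 2 + 14 = 320 growth increments.
Specimen A: with 2 growth increments per year, 320 / 2 = 160 years.
A: Extension rate ≈ 6.7 / 160 = 0.042 mm per year.
Specimen B: 118.6 mm / 0.042 mm per year = 2823.81 years; at 2 growth increments per year that is 2823.81 × 2 ≈ 5648 growth increments.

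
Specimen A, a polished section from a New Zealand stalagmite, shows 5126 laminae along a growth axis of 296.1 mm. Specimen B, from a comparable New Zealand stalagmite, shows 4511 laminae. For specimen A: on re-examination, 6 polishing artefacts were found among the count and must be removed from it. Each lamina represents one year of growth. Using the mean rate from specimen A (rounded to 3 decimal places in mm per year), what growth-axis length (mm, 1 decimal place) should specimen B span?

261.6 mm

Specimen A: true lamina count = 5126 − 6 = 5120.
A: Mean rate = 296.1 mm / 5120 years ≈ 0.058 mm/year.
Length of B = 0.058 × 4511 = 261.6 mm.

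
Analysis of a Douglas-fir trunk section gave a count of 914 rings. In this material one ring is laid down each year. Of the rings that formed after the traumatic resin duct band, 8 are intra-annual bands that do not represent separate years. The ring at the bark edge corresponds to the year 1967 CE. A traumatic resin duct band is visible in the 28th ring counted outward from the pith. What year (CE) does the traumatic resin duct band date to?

914 − 28 = 886 rings lie beyond the traumatic resin duct band toward the bark edge.
Removing the 8 false rings leaves 886 − 8 = 878 true rings beyond the traumatic resin duct band.
Counting back 878 years from 1967 CE places the traumatic resin duct band in 1967 − 878 = 1089 CE.

1089 CE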